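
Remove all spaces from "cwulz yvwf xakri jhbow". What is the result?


Input string: 'cwulz yvwf xakri jhbow'
Operation: remove all spaces
Words: 'cwulz', 'yvwf', 'xakri', 'jhbow'
Join without spaces: cwulzyvwfxakrijhbow


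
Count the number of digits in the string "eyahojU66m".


Input string: 'eyahojU66m'
Operation: count digit characters (0-9)
Scan: 'e', 'y', 'a', 'h', 'o', 'j', 'U', '6'(digit), '6'(digit), 'm'
Digits found: 2
Result: 2


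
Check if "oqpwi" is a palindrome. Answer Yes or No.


Input string: 'oqpwi'
Reversed: 'iwpqo'
Compare pairs: s[0]='o' vs s[4]='i' (mismatch), s[1]='q' vs s[3]='w' (mismatch)
Palindrome: No


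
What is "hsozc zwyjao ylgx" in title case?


Input string: 'hsozc zwyjao ylgx'
Operation: capitalize first letter of each word
Word transformations: 'hsozc'->'Hsozc', 'zwyjao'->'Zwyjao', 'ylgx'->'Ylgx'
Result: Hsozc Zwyjao Ylgx


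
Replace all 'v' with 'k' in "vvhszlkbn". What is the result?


Input string: 'vvhszlkbn'
Operation: replace 'v' with 'k'
Positions of 'v': 0, 1
After replacement: kkhszlkbn


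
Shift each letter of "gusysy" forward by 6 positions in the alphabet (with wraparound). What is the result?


Input: 'gusysy', shift = 6
Operation: for each letter, (position + 6) mod 26
Mapping: 'g'(6+6=12)->'m', 'u'(20+6=26, 26 mod 26=0)->'a', 's'(18+6=24)->'y', 'y'(24+6=30, 30 mod 26=4)->'e', 's'(18+6=24)->'y', 'y'(24+6=30, 30 mod 26=4)->'e'
Result: mayeye


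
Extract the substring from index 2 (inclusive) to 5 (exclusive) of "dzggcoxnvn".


Input string: 'dzggcoxnvn'
Operation: slice [2:5]
Extract characters: s[2]='g', s[3]='g', s[4]='c'
Result: ggc


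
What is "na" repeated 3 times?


Input string: 'na'
Operation: repeat 3 times
Concatenation: 'na' + 'na' + 'na'
Result: nanana


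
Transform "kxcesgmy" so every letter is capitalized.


Input string: 'kxcesgmy'
Operation: convert each letter to uppercase
Mapping: 'k'->'K', 'x'->'X', 'c'->'C', 'e'->'E', 's'->'S', 'g'->'G', 'm'->'M', 'y'->'Y'
Result: KXCESGMY


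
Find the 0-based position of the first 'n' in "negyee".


Input string: 'negyee'
Target: 'n'
Scanning left to right: s[0]='n'
First match at index: 0


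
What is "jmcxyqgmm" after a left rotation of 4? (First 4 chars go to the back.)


Input: 'jmcxyqgmm', shift = 4
Operation: split at index 4 and swap parts
Front part s[0:4] = 'jmcx'
Back part s[4:] = 'yqgmm'
Rotated = back + front = 'yqgmm' + 'jmcx'
Result: yqgmmjmcx


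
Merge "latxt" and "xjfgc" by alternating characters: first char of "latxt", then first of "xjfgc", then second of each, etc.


String 1: 'latxt'
String 2: 'xjfgc'
Operation: alternate characters
Pairs: 'l'+'x', 'a'+'j', 't'+'f', 'x'+'g', 't'+'c'
Result: lxajtfxgtc


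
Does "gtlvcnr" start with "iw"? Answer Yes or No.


Input string: 'gtlvcnr'
Prefix to check: 'iw'
First 2 characters of input: 'gt'
Match: False
Result: No


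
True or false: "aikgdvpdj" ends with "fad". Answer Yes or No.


Input string: 'aikgdvpdj'
Suffix to check: 'fad'
Last 3 characters of input: 'pdj'
Match: False
Result: No


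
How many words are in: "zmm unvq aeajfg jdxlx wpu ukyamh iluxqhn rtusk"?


Input string: 'zmm unvq aeajfg jdxlx wpu ukyamh iluxqhn rtusk'
Operation: split by spaces
Words found: 'zmm', 'unvq', 'aeajfg', 'jdxlx', 'wpu', 'ukyamh', 'iluxqhn', 'rtusk'
Word count: 8


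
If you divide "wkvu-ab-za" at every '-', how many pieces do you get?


Input string: 'wkvu-ab-za'
Delimiter: '-'
Split result: 'wkvu', 'ab', 'za'
Number of parts: 3


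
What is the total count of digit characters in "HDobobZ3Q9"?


Input string: 'HDobobZ3Q9'
Operation: count digit characters (0-9)
Scan: 'H', 'D', 'o', 'b', 'o', 'b', 'Z', '3'(digit), 'Q', '9'(digit)
Digits found: 2
Result: 2


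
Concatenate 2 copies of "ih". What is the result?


Input string: 'ih'
Operation: repeat 2 times
Concatenation: 'ih' + 'ih'
Result: ihih


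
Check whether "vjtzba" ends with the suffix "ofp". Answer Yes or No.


Input string: 'vjtzba'
Suffix to check: 'ofp'
Last 3 characters of input: 'zba'
Match: False
Result: No


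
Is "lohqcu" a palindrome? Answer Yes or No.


Input string: 'lohqcu'
Reversed: 'ucqhol'
Compare pairs: s[0]='l' vs s[5]='u' (mismatch), s[1]='o' vs s[4]='c' (mismatch), s[2]='h' vs s[3]='q' (mismatch)
Palindrome: No


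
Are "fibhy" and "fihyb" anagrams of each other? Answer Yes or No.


String 1: 'fibhy' -> sorted: 'bfhiy'
String 2: 'fihyb' -> sorted: 'bfhiy'
Compare sorted forms: 'bfhiy' == 'bfhiy'
Anagram: Yes


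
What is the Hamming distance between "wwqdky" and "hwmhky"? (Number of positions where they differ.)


String 1: 'wwqdky'
String 2: 'hwmhky'
Compare each position: pos 0: 'w'!='h', pos 1: 'w'=='w', pos 2: 'q'!='m', pos 3: 'd'!='h', pos 4: 'k'=='k', pos 5: 'y'=='y'
Differing positions: 3
Hamming distance: 3


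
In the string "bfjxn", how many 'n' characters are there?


Input string: 'bfjxn'
Target character: 'n'
Scan each position: s[4]='n'
Matches found at indices: 4
Total: 1


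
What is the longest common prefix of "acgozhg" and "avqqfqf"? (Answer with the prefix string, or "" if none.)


String 1: 'acgozhg'
String 2: 'avqqfqf'
Compare position by position:
pos 0: 'a' vs 'a' match
pos 1: 'c' vs 'v' differ -> stop
Longest common prefix: "a" (length 1)


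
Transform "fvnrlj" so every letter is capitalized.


Input string: 'fvnrlj'
Operation: convert each letter to uppercase
Mapping: 'f'->'F', 'v'->'V', 'n'->'N', 'r'->'R', 'l'->'L', 'j'->'J'
Result: FVNRLJ


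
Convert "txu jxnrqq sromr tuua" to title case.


Input string: 'txu jxnrqq sromr tuua'
Operation: capitalize first letter of each word
Word transformations: 'txu'->'Txu', 'jxnrqq'->'Jxnrqq', 'sromr'->'Sromr', 'tuua'->'Tuua'
Result: Txu Jxnrqq Sromr Tuua


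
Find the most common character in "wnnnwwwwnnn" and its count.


Input: 'wnnnwwwwnnn'
Operation: tally each character
Counts: 'n':6, 'w':5
Maximum: 'n' appears 6 times


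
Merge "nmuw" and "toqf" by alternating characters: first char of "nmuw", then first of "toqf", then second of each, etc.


String 1: 'nmuw'
String 2: 'toqf'
Operation: alternate characters
Pairs: 'n'+'t', 'm'+'o', 'u'+'q', 'w'+'f'
Result: ntmouqwf


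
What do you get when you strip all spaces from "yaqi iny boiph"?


Input string: 'yaqi iny boiph'
Operation: remove all spaces
Words: 'yaqi', 'iny', 'boiph'
Join without spaces: yaqiinyboiph


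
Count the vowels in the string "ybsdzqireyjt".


Input string: 'ybsdzqireyjt'
Operation: count vowels (a, e, i, o, u)
Scan: s[0]='y', s[1]='b', s[2]='s', s[3]='d', s[4]='z', s[5]='q', s[6]='i' (vowel), s[7]='r', s[8]='e' (vowel), s[9]='y', s[10]='j', s[11]='t'
Vowels found: 2
Result: 2


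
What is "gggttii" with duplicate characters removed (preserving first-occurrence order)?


Input: 'gggttii'
Operation: keep first occurrence of each character
Scan: s[0]='g' new -> keep; s[1]='g' seen -> skip; s[2]='g' seen -> skip; s[3]='t' new -> keep; s[4]='t' seen -> skip; s[5]='i' new -> keep; s[6]='i' seen -> skip
Result: gti


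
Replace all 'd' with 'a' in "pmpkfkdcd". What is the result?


Input string: 'pmpkfkdcd'
Operation: replace 'd' with 'a'
Positions of 'd': 6, 8
After replacement: pmpkfkaca


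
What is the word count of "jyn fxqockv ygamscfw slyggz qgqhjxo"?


Input string: 'jyn fxqockv ygamscfw slyggz qgqhjxo'
Operation: split by spaces
Words found: 'jyn', 'fxqockv', 'ygamscfw', 'slyggz', 'qgqhjxo'
Word count: 5


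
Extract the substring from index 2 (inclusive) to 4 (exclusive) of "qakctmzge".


Input string: 'qakctmzge'
Operation: slice [2:4]
Extract characters: s[2]='k', s[3]='c'
Result: kc


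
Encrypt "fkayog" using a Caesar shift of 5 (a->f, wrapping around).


Input: 'fkayog', shift = 5
Operation: for each letter, (position + 5) mod 26
Mapping: 'f'(5+5=10)->'k', 'k'(10+5=15)->'p', 'a'(0+5=5)->'f', 'y'(24+5=29, 29 mod 26=3)->'d', 'o'(14+5=19)->'t', 'g'(6+5=11)->'l'
Result: kpfdtl


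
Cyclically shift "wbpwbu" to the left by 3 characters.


Input: 'wbpwbu', shift = 3
Operation: split at index 3 and swap parts
Front part s[0:3] = 'wbp'
Back part s[3:] = 'wbu'
Rotated = back + front = 'wbu' + 'wbp'
Result: wbuwbp


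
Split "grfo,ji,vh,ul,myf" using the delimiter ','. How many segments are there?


Input string: 'grfo,ji,vh,ul,myf'
Delimiter: ','
Split result: 'grfo', 'ji', 'vh', 'ul', 'myf'
Number of parts: 5


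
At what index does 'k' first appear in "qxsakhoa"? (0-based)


Input string: 'qxsakhoa'
Target: 'k'
Scanning left to right: s[0]='q', s[1]='x', s[2]='s', s[3]='a', s[4]='k'
First match at index: 4


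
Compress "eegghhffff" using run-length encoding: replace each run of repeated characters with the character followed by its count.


Input: 'eegghhffff'
Operation: identify consecutive runs
Runs: 'ee' -> e2, 'gg' -> g2, 'hh' -> h2, 'ffff' -> f4
Encoded: e2g2h2f4


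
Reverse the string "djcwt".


Input string: 'djcwt'
Operation: reverse character order
Original order: 'd' -> 'j' -> 'c' -> 'w' -> 't'
Reversed order: 't' -> 'w' -> 'c' -> 'j' -> 'd'
Result: twcjd


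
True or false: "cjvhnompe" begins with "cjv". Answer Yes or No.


Input string: 'cjvhnompe'
Prefix to check: 'cjv'
First 3 characters of input: 'cjv'
Match: True
Result: Yes


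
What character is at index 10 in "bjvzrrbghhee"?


Input string: 'bjvzrrbghhee'
Operation: get character at index 10
Index mapping: s[0]='b', s[1]='j', s[2]='v', s[3]='z', s[4]='r', s[5]='r', s[6]='b', s[7]='g', s[8]='h', s[9]='h', s[10]='e'
Result: 'e'


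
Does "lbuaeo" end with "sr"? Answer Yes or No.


Input string: 'lbuaeo'
Suffix to check: 'sr'
Last 2 characters of input: 'eo'
Match: False
Result: No


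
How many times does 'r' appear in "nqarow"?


Input string: 'nqarow'
Target character: 'r'
Scan each position: s[3]='r'
Matches found at indices: 3
Total: 1


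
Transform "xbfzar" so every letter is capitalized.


Input string: 'xbfzar'
Operation: convert each letter to uppercase
Mapping: 'x'->'X', 'b'->'B', 'f'->'F', 'z'->'Z', 'a'->'A', 'r'->'R'
Result: XBFZAR


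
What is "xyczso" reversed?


Input string: 'xyczso'
Operation: reverse character order
Original order: 'x' -> 'y' -> 'c' -> 'z' -> 's' -> 'o'
Reversed order: 'o' -> 's' -> 'z' -> 'c' -> 'y' -> 'x'
Result: oszcyx


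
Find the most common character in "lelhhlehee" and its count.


Input: 'lelhhlehee'
Operation: tally each character
Counts: 'e':4, 'h':3, 'l':3
Maximum: 'e' appears 4 times


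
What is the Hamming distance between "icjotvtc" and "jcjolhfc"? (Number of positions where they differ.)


String 1: 'icjotvtc'
String 2: 'jcjolhfc'
Compare each position: pos 0: 'i'!='j', pos 1: 'c'=='c', pos 2: 'j'=='j', pos 3: 'o'=='o', pos 4: 't'!='l', pos 5: 'v'!='h', pos 6: 't'!='f', pos 7: 'c'=='c'
Differing positions: 4
Hamming distance: 4


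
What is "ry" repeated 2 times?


Input string: 'ry'
Operation: repeat 2 times
Concatenation: 'ry' + 'ry'
Result: ryry


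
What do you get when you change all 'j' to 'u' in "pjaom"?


Input string: 'pjaom'
Operation: replace 'j' with 'u'
Positions of 'j': 1
After replacement: puaom


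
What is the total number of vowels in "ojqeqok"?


Input string: 'ojqeqok'
Operation: count vowels (a, e, i, o, u)
Scan: s[0]='o' (vowel), s[1]='j', s[2]='q', s[3]='e' (vowel), s[4]='q', s[5]='o' (vowel), s[6]='k'
Vowels found: 3
Result: 3


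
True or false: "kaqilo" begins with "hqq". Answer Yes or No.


Input string: 'kaqilo'
Prefix to check: 'hqq'
First 3 characters of input: 'kaq'
Match: False
Result: No


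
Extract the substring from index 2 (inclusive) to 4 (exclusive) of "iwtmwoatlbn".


Input string: 'iwtmwoatlbn'
Operation: slice [2:4]
Extract characters: s[2]='t', s[3]='m'
Result: tm


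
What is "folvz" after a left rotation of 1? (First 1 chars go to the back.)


Input: 'folvz', shift = 1
Operation: split at index 1 and swap parts
Front part s[0:1] = 'f'
Back part s[1:] = 'olvz'
Rotated = back + front = 'olvz' + 'f'
Result: olvzf


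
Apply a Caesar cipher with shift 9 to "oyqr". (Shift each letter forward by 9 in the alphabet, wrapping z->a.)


Input: 'oyqr', shift = 9
Operation: for each letter, (position + 9) mod 26
Mapping: 'o'(14+9=23)->'x', 'y'(24+9=33, 33 mod 26=7)->'h', 'q'(16+9=25)->'z', 'r'(17+9=26, 26 mod 26=0)->'a'
Result: xhza


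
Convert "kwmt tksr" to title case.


Input string: 'kwmt tksr'
Operation: capitalize first letter of each word
Word transformations: 'kwmt'->'Kwmt', 'tksr'->'Tksr'
Result: Kwmt Tksr


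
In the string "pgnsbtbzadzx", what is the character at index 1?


Input string: 'pgnsbtbzadzx'
Operation: get character at index 1
Index mapping: s[0]='p', s[1]='g'
Result: 'g'


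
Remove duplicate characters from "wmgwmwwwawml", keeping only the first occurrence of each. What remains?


Input: 'wmgwmwwwawml'
Operation: keep first occurrence of each character
Scan: s[0]='w' new -> keep; s[1]='m' new -> keep; s[2]='g' new -> keep; s[3]='w' seen -> skip; s[4]='m' seen -> skip; s[5]='w' seen -> skip; s[6]='w' seen -> skip; s[7]='w' seen -> skip; s[8]='a' new -> keep; s[9]='w' seen -> skip; s[10]='m' seen -> skip; s[11]='l' new -> keep
Result: wmgal


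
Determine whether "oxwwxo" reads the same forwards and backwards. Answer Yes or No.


Input string: 'oxwwxo'
Reversed: 'oxwwxo'
Compare pairs: s[0]='o' vs s[5]='o' (match), s[1]='x' vs s[4]='x' (match), s[2]='w' vs s[3]='w' (match)
Palindrome: Yes


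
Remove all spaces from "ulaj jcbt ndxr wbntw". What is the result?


Input string: 'ulaj jcbt ndxr wbntw'
Operation: remove all spaces
Words: 'ulaj', 'jcbt', 'ndxr', 'wbntw'
Join without spaces: ulajjcbtndxrwbntw


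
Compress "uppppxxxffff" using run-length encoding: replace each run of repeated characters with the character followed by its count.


Input: 'uppppxxxffff'
Operation: identify consecutive runs
Runs: 'u' -> u1, 'pppp' -> p4, 'xxx' -> x3, 'ffff' -> f4
Encoded: u1p4x3f4


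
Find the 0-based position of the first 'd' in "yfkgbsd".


Input string: 'yfkgbsd'
Target: 'd'
Scanning left to right: s[0]='y', s[1]='f', s[2]='k', s[3]='g', s[4]='b', s[5]='s', s[6]='d'
First match at index: 6


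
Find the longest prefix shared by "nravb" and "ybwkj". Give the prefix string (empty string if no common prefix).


String 1: 'nravb'
String 2: 'ybwkj'
Compare position by position:
pos 0: 'n' vs 'y' differ -> stop
Longest common prefix: "" (length 0)


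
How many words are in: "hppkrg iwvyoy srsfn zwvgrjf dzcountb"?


Input string: 'hppkrg iwvyoy srsfn zwvgrjf dzcountb'
Operation: split by spaces
Words found: 'hppkrg', 'iwvyoy', 'srsfn', 'zwvgrjf', 'dzcountb'
Word count: 5


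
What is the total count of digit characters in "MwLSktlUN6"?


Input string: 'MwLSktlUN6'
Operation: count digit characters (0-9)
Scan: 'M', 'w', 'L', 'S', 'k', 't', 'l', 'U', 'N', '6'(digit)
Digits found: 1
Result: 1


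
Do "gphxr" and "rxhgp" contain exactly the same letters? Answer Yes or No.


String 1: 'gphxr' -> sorted: 'ghprx'
String 2: 'rxhgp' -> sorted: 'ghprx'
Compare sorted forms: 'ghprx' == 'ghprx'
Anagram: Yes


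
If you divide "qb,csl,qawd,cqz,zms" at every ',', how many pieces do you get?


Input string: 'qb,csl,qawd,cqz,zms'
Delimiter: ','
Split result: 'qb', 'csl', 'qawd', 'cqz', 'zms'
Number of parts: 5


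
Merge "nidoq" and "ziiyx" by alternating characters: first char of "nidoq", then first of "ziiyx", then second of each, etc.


String 1: 'nidoq'
String 2: 'ziiyx'
Operation: alternate characters
Pairs: 'n'+'z', 'i'+'i', 'd'+'i', 'o'+'y', 'q'+'x'
Result: nziidioyqx


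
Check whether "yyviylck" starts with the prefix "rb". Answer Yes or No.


Input string: 'yyviylck'
Prefix to check: 'rb'
First 2 characters of input: 'yy'
Match: False
Result: No


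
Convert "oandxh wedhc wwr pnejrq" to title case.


Input string: 'oandxh wedhc wwr pnejrq'
Operation: capitalize first letter of each word
Word transformations: 'oandxh'->'Oandxh', 'wedhc'->'Wedhc', 'wwr'->'Wwr', 'pnejrq'->'Pnejrq'
Result: Oandxh Wedhc Wwr Pnejrq


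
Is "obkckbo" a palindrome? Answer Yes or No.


Input string: 'obkckbo'
Reversed: 'obkckbo'
Compare pairs: s[0]='o' vs s[6]='o' (match), s[1]='b' vs s[5]='b' (match), s[2]='k' vs s[4]='k' (match)
Palindrome: Yes


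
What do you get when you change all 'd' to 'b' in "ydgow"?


Input string: 'ydgow'
Operation: replace 'd' with 'b'
Positions of 'd': 1
After replacement: ybgow


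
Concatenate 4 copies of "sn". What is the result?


Input string: 'sn'
Operation: repeat 4 times
Concatenation: 'sn' + 'sn' + 'sn' + 'sn'
Result: snsnsnsn


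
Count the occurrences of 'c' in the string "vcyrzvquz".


Input string: 'vcyrzvquz'
Target character: 'c'
Scan each position: s[1]='c'
Matches found at indices: 1
Total: 1


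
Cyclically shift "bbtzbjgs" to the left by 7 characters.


Input: 'bbtzbjgs', shift = 7
Operation: split at index 7 and swap parts
Front part s[0:7] = 'bbtzbjg'
Back part s[7:] = 's'
Rotated = back + front = 's' + 'bbtzbjg'
Result: sbbtzbjg


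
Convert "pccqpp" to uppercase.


Input string: 'pccqpp'
Operation: convert each letter to uppercase
Mapping: 'p'->'P', 'c'->'C', 'c'->'C', 'q'->'Q', 'p'->'P', 'p'->'P'
Result: PCCQPP


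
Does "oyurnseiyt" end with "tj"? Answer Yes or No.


Input string: 'oyurnseiyt'
Suffix to check: 'tj'
Last 2 characters of input: 'yt'
Match: False
Result: No


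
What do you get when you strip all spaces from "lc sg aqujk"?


Input string: 'lc sg aqujk'
Operation: remove all spaces
Words: 'lc', 'sg', 'aqujk'
Join without spaces: lcsgaqujk


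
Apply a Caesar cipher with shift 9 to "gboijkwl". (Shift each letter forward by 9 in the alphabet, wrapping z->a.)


Input: 'gboijkwl', shift = 9
Operation: for each letter, (position + 9) mod 26
Mapping: 'g'(6+9=15)->'p', 'b'(1+9=10)->'k', 'o'(14+9=23)->'x', 'i'(8+9=17)->'r', 'j'(9+9=18)->'s', 'k'(10+9=19)->'t', 'w'(22+9=31, 31 mod 26=5)->'f', 'l'(11+9=20)->'u'
Result: pkxrstfu


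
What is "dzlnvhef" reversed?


Input string: 'dzlnvhef'
Operation: reverse character order
Original order: 'd' -> 'z' -> 'l' -> 'n' -> 'v' -> 'h' -> 'e' -> 'f'
Reversed order: 'f' -> 'e' -> 'h' -> 'v' -> 'n' -> 'l' -> 'z' -> 'd'
Result: fehvnlzd


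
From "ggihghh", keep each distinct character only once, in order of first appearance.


Input: 'ggihghh'
Operation: keep first occurrence of each character
Scan: s[0]='g' new -> keep; s[1]='g' seen -> skip; s[2]='i' new -> keep; s[3]='h' new -> keep; s[4]='g' seen -> skip; s[5]='h' seen -> skip; s[6]='h' seen -> skip
Result: gih


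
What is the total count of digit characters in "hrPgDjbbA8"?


Input string: 'hrPgDjbbA8'
Operation: count digit characters (0-9)
Scan: 'h', 'r', 'P', 'g', 'D', 'j', 'b', 'b', 'A', '8'(digit)
Digits found: 1
Result: 1


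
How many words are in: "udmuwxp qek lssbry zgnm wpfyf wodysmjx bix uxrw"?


Input string: 'udmuwxp qek lssbry zgnm wpfyf wodysmjx bix uxrw'
Operation: split by spaces
Words found: 'udmuwxp', 'qek', 'lssbry', 'zgnm', 'wpfyf', 'wodysmjx', 'bix', 'uxrw'
Word count: 8


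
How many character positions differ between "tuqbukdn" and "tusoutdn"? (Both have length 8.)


String 1: 'tuqbukdn'
String 2: 'tusoutdn'
Compare each position: pos 0: 't'=='t', pos 1: 'u'=='u', pos 2: 'q'!='s', pos 3: 'b'!='o', pos 4: 'u'=='u', pos 5: 'k'!='t', pos 6: 'd'=='d', pos 7: 'n'=='n'
Differing positions: 3
Hamming distance: 3


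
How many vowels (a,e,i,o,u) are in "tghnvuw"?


Input string: 'tghnvuw'
Operation: count vowels (a, e, i, o, u)
Scan: s[0]='t', s[1]='g', s[2]='h', s[3]='n', s[4]='v', s[5]='u' (vowel), s[6]='w'
Vowels found: 1
Result: 1


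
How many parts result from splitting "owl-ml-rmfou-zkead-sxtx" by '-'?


Input string: 'owl-ml-rmfou-zkead-sxtx'
Delimiter: '-'
Split result: 'owl', 'ml', 'rmfou', 'zkead', 'sxtx'
Number of parts: 5


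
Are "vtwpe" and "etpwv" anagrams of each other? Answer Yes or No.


String 1: 'vtwpe' -> sorted: 'eptvw'
String 2: 'etpwv' -> sorted: 'eptvw'
Compare sorted forms: 'eptvw' == 'eptvw'
Anagram: Yes


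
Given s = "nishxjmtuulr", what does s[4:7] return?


Input string: 'nishxjmtuulr'
Operation: slice [4:7]
Extract characters: s[4]='x', s[5]='j', s[6]='m'
Result: xjm


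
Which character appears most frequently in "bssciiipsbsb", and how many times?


Input: 'bssciiipsbsb'
Operation: tally each character
Counts: 'b':3, 'c':1, 'i':3, 'p':1, 's':4
Maximum: 's' appears 4 times


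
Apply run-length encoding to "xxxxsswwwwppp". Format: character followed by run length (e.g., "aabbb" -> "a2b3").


Input: 'xxxxsswwwwppp'
Operation: identify consecutive runs
Runs: 'xxxx' -> x4, 'ss' -> s2, 'wwww' -> w4, 'ppp' -> p3
Encoded: x4s2w4p3


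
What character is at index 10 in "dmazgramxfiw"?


Input string: 'dmazgramxfiw'
Operation: get character at index 10
Index mapping: s[0]='d', s[1]='m', s[2]='a', s[3]='z', s[4]='g', s[5]='r', s[6]='a', s[7]='m', s[8]='x', s[9]='f', s[10]='i'
Result: 'i'


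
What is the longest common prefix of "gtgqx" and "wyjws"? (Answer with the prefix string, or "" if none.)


String 1: 'gtgqx'
String 2: 'wyjws'
Compare position by position:
pos 0: 'g' vs 'w' differ -> stop
Longest common prefix: "" (length 0)


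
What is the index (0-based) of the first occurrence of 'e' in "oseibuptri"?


Input string: 'oseibuptri'
Target: 'e'
Scanning left to right: s[0]='o', s[1]='s', s[2]='e'
First match at index: 2


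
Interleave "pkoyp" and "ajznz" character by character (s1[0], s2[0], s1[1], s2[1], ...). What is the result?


String 1: 'pkoyp'
String 2: 'ajznz'
Operation: alternate characters
Pairs: 'p'+'a', 'k'+'j', 'o'+'z', 'y'+'n', 'p'+'z'
Result: pakjozynpz


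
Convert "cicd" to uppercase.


Input string: 'cicd'
Operation: convert each letter to uppercase
Mapping: 'c'->'C', 'i'->'I', 'c'->'C', 'd'->'D'
Result: CICD


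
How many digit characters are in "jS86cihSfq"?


Input string: 'jS86cihSfq'
Operation: count digit characters (0-9)
Scan: 'j', 'S', '8'(digit), '6'(digit), 'c', 'i', 'h', 'S', 'f', 'q'
Digits found: 2
Result: 2


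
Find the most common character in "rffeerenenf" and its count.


Input: 'rffeerenenf'
Operation: tally each character
Counts: 'e':4, 'f':3, 'n':2, 'r':2
Maximum: 'e' appears 4 times


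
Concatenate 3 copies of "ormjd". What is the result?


Input string: 'ormjd'
Operation: repeat 3 times
Concatenation: 'ormjd' + 'ormjd' + 'ormjd'
Result: ormjdormjdormjd


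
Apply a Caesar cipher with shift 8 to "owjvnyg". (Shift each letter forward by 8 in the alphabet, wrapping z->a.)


Input: 'owjvnyg', shift = 8
Operation: for each letter, (position + 8) mod 26
Mapping: 'o'(14+8=22)->'w', 'w'(22+8=30, 30 mod 26=4)->'e', 'j'(9+8=17)->'r', 'v'(21+8=29, 29 mod 26=3)->'d', 'n'(13+8=21)->'v', 'y'(24+8=32, 32 mod 26=6)->'g', 'g'(6+8=14)->'o'
Result: werdvgo


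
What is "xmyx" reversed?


Input string: 'xmyx'
Operation: reverse character order
Original order: 'x' -> 'm' -> 'y' -> 'x'
Reversed order: 'x' -> 'y' -> 'm' -> 'x'
Result: xymx


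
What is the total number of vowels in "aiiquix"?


Input string: 'aiiquix'
Operation: count vowels (a, e, i, o, u)
Scan: s[0]='a' (vowel), s[1]='i' (vowel), s[2]='i' (vowel), s[3]='q', s[4]='u' (vowel), s[5]='i' (vowel), s[6]='x'
Vowels found: 5
Result: 5


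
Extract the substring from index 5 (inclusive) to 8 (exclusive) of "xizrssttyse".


Input string: 'xizrssttyse'
Operation: slice [5:8]
Extract characters: s[5]='s', s[6]='t', s[7]='t'
Result: stt


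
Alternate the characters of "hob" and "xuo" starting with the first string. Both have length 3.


String 1: 'hob'
String 2: 'xuo'
Operation: alternate characters
Pairs: 'h'+'x', 'o'+'u', 'b'+'o'
Result: hxoubo


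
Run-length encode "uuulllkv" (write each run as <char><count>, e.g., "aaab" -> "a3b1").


Input: 'uuulllkv'
Operation: identify consecutive runs
Runs: 'uuu' -> u3, 'lll' -> l3, 'k' -> k1, 'v' -> v1
Encoded: u3l3k1v1


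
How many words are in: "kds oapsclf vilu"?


Input string: 'kds oapsclf vilu'
Operation: split by spaces
Words found: 'kds', 'oapsclf', 'vilu'
Word count: 3


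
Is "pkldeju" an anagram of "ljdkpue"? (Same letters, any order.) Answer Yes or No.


String 1: 'ljdkpue' -> sorted: 'dejklpu'
String 2: 'pkldeju' -> sorted: 'dejklpu'
Compare sorted forms: 'dejklpu' == 'dejklpu'
Anagram: Yes


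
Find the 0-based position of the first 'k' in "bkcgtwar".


Input string: 'bkcgtwar'
Target: 'k'
Scanning left to right: s[0]='b', s[1]='k'
First match at index: 1


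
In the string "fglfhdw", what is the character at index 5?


Input string: 'fglfhdw'
Operation: get character at index 5
Index mapping: s[0]='f', s[1]='g', s[2]='l', s[3]='f', s[4]='h', s[5]='d'
Result: 'd'


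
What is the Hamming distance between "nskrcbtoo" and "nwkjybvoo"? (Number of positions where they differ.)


String 1: 'nskrcbtoo'
String 2: 'nwkjybvoo'
Compare each position: pos 0: 'n'=='n', pos 1: 's'!='w', pos 2: 'k'=='k', pos 3: 'r'!='j', pos 4: 'c'!='y', pos 5: 'b'=='b', pos 6: 't'!='v', pos 7: 'o'=='o', pos 8: 'o'=='o'
Differing positions: 4
Hamming distance: 4


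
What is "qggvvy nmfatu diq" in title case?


Input string: 'qggvvy nmfatu diq'
Operation: capitalize first letter of each word
Word transformations: 'qggvvy'->'Qggvvy', 'nmfatu'->'Nmfatu', 'diq'->'Diq'
Result: Qggvvy Nmfatu Diq


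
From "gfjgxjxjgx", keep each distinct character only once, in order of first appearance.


Input: 'gfjgxjxjgx'
Operation: keep first occurrence of each character
Scan: s[0]='g' new -> keep; s[1]='f' new -> keep; s[2]='j' new -> keep; s[3]='g' seen -> skip; s[4]='x' new -> keep; s[5]='j' seen -> skip; s[6]='x' seen -> skip; s[7]='j' seen -> skip; s[8]='g' seen -> skip; s[9]='x' seen -> skip
Result: gfjx


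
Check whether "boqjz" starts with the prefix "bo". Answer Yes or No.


Input string: 'boqjz'
Prefix to check: 'bo'
First 2 characters of input: 'bo'
Match: True
Result: Yes


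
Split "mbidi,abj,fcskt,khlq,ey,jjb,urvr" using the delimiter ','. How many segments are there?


Input string: 'mbidi,abj,fcskt,khlq,ey,jjb,urvr'
Delimiter: ','
Split result: 'mbidi', 'abj', 'fcskt', 'khlq', 'ey', 'jjb', 'urvr'
Number of parts: 7


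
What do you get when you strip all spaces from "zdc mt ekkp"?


Input string: 'zdc mt ekkp'
Operation: remove all spaces
Words: 'zdc', 'mt', 'ekkp'
Join without spaces: zdcmtekkp


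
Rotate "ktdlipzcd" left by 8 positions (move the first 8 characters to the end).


Input: 'ktdlipzcd', shift = 8
Operation: split at index 8 and swap parts
Front part s[0:8] = 'ktdlipzc'
Back part s[8:] = 'd'
Rotated = back + front = 'd' + 'ktdlipzc'
Result: dktdlipzc


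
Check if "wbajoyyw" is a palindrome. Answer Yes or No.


Input string: 'wbajoyyw'
Reversed: 'wyyojabw'
Compare pairs: s[0]='w' vs s[7]='w' (match), s[1]='b' vs s[6]='y' (mismatch), s[2]='a' vs s[5]='y' (mismatch), s[3]='j' vs s[4]='o' (mismatch)
Palindrome: No


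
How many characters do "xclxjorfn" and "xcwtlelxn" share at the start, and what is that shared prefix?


String 1: 'xclxjorfn'
String 2: 'xcwtlelxn'
Compare position by position:
pos 0: 'x' vs 'x' match
pos 1: 'c' vs 'c' match
pos 2: 'l' vs 'w' differ -> stop
Longest common prefix: "xc" (length 2)


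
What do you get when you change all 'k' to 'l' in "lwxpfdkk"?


Input string: 'lwxpfdkk'
Operation: replace 'k' with 'l'
Positions of 'k': 6, 7
After replacement: lwxpfdll


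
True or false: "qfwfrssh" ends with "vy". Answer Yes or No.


Input string: 'qfwfrssh'
Suffix to check: 'vy'
Last 2 characters of input: 'sh'
Match: False
Result: No


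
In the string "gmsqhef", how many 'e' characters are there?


Input string: 'gmsqhef'
Target character: 'e'
Scan each position: s[5]='e'
Matches found at indices: 5
Total: 1


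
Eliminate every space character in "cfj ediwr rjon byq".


Input string: 'cfj ediwr rjon byq'
Operation: remove all spaces
Words: 'cfj', 'ediwr', 'rjon', 'byq'
Join without spaces: cfjediwrrjonbyq


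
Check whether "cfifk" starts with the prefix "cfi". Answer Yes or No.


Input string: 'cfifk'
Prefix to check: 'cfi'
First 3 characters of input: 'cfi'
Match: True
Result: Yes


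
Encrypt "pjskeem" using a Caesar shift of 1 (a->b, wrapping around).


Input: 'pjskeem', shift = 1
Operation: for each letter, (position + 1) mod 26
Mapping: 'p'(15+1=16)->'q', 'j'(9+1=10)->'k', 's'(18+1=19)->'t', 'k'(10+1=11)->'l', 'e'(4+1=5)->'f', 'e'(4+1=5)->'f', 'm'(12+1=13)->'n'
Result: qktlffn


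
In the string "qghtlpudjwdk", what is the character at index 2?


Input string: 'qghtlpudjwdk'
Operation: get character at index 2
Index mapping: s[0]='q', s[1]='g', s[2]='h'
Result: 'h'


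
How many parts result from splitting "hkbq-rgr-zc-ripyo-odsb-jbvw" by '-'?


Input string: 'hkbq-rgr-zc-ripyo-odsb-jbvw'
Delimiter: '-'
Split result: 'hkbq', 'rgr', 'zc', 'ripyo', 'odsb', 'jbvw'
Number of parts: 6


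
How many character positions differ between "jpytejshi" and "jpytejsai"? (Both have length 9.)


String 1: 'jpytejshi'
String 2: 'jpytejsai'
Compare each position: pos 0: 'j'=='j', pos 1: 'p'=='p', pos 2: 'y'=='y', pos 3: 't'=='t', pos 4: 'e'=='e', pos 5: 'j'=='j', pos 6: 's'=='s', pos 7: 'h'!='a', pos 8: 'i'=='i'
Differing positions: 1
Hamming distance: 1


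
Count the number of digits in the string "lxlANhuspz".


Input string: 'lxlANhuspz'
Operation: count digit characters (0-9)
Scan: 'l', 'x', 'l', 'A', 'N', 'h', 'u', 's', 'p', 'z'
Digits found: 0
Result: 0


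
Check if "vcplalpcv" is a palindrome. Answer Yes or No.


Input string: 'vcplalpcv'
Reversed: 'vcplalpcv'
Compare pairs: s[0]='v' vs s[8]='v' (match), s[1]='c' vs s[7]='c' (match), s[2]='p' vs s[6]='p' (match), s[3]='l' vs s[5]='l' (match)
Palindrome: Yes


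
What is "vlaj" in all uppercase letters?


Input string: 'vlaj'
Operation: convert each letter to uppercase
Mapping: 'v'->'V', 'l'->'L', 'a'->'A', 'j'->'J'
Result: VLAJ


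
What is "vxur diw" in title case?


Input string: 'vxur diw'
Operation: capitalize first letter of each word
Word transformations: 'vxur'->'Vxur', 'diw'->'Diw'
Result: Vxur Diw


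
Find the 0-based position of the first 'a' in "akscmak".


Input string: 'akscmak'
Target: 'a'
Scanning left to right: s[0]='a'
First match at index: 0


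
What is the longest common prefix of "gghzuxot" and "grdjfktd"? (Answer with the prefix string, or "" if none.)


String 1: 'gghzuxot'
String 2: 'grdjfktd'
Compare position by position:
pos 0: 'g' vs 'g' match
pos 1: 'g' vs 'r' differ -> stop
Longest common prefix: "g" (length 1)


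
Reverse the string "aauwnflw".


Input string: 'aauwnflw'
Operation: reverse character order
Original order: 'a' -> 'a' -> 'u' -> 'w' -> 'n' -> 'f' -> 'l' -> 'w'
Reversed order: 'w' -> 'l' -> 'f' -> 'n' -> 'w' -> 'u' -> 'a' -> 'a'
Result: wlfnwuaa


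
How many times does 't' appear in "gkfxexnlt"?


Input string: 'gkfxexnlt'
Target character: 't'
Scan each position: s[8]='t'
Matches found at indices: 8
Total: 1


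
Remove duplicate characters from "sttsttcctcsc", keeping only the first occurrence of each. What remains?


Input: 'sttsttcctcsc'
Operation: keep first occurrence of each character
Scan: s[0]='s' new -> keep; s[1]='t' new -> keep; s[2]='t' seen -> skip; s[3]='s' seen -> skip; s[4]='t' seen -> skip; s[5]='t' seen -> skip; s[6]='c' new -> keep; s[7]='c' seen -> skip; s[8]='t' seen -> skip; s[9]='c' seen -> skip; s[10]='s' seen -> skip; s[11]='c' seen -> skip
Result: stc


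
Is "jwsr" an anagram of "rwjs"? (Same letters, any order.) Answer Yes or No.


String 1: 'rwjs' -> sorted: 'jrsw'
String 2: 'jwsr' -> sorted: 'jrsw'
Compare sorted forms: 'jrsw' == 'jrsw'
Anagram: Yes


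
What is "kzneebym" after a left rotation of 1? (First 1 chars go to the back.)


Input: 'kzneebym', shift = 1
Operation: split at index 1 and swap parts
Front part s[0:1] = 'k'
Back part s[1:] = 'zneebym'
Rotated = back + front = 'zneebym' + 'k'
Result: zneebymk


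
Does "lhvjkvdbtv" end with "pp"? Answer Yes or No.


Input string: 'lhvjkvdbtv'
Suffix to check: 'pp'
Last 2 characters of input: 'tv'
Match: False
Result: No


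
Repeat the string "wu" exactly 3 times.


Input string: 'wu'
Operation: repeat 3 times
Concatenation: 'wu' + 'wu' + 'wu'
Result: wuwuwu


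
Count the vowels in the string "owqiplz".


Input string: 'owqiplz'
Operation: count vowels (a, e, i, o, u)
Scan: s[0]='o' (vowel), s[1]='w', s[2]='q', s[3]='i' (vowel), s[4]='p', s[5]='l', s[6]='z'
Vowels found: 2
Result: 2


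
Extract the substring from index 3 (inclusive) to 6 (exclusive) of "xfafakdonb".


Input string: 'xfafakdonb'
Operation: slice [3:6]
Extract characters: s[3]='f', s[4]='a', s[5]='k'
Result: fak


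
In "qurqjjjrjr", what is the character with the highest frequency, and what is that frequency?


Input: 'qurqjjjrjr'
Operation: tally each character
Counts: 'j':4, 'q':2, 'r':3, 'u':1
Maximum: 'j' appears 4 times


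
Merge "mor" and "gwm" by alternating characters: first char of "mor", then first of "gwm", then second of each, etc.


String 1: 'mor'
String 2: 'gwm'
Operation: alternate characters
Pairs: 'm'+'g', 'o'+'w', 'r'+'m'
Result: mgowrm


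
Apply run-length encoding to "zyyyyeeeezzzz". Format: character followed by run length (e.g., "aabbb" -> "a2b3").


Input: 'zyyyyeeeezzzz'
Operation: identify consecutive runs
Runs: 'z' -> z1, 'yyyy' -> y4, 'eeee' -> e4, 'zzzz' -> z4
Encoded: z1y4e4z4


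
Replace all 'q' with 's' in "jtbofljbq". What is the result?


Input string: 'jtbofljbq'
Operation: replace 'q' with 's'
Positions of 'q': 8
After replacement: jtbofljbs


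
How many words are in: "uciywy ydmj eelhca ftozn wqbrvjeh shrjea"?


Input string: 'uciywy ydmj eelhca ftozn wqbrvjeh shrjea'
Operation: split by spaces
Words found: 'uciywy', 'ydmj', 'eelhca', 'ftozn', 'wqbrvjeh', 'shrjea'
Word count: 6


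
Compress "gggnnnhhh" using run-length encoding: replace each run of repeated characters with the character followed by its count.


Input: 'gggnnnhhh'
Operation: identify consecutive runs
Runs: 'ggg' -> g3, 'nnn' -> n3, 'hhh' -> h3
Encoded: g3n3h3


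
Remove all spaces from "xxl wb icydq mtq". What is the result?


Input string: 'xxl wb icydq mtq'
Operation: remove all spaces
Words: 'xxl', 'wb', 'icydq', 'mtq'
Join without spaces: xxlwbicydqmtq


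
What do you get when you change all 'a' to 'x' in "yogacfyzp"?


Input string: 'yogacfyzp'
Operation: replace 'a' with 'x'
Positions of 'a': 3
After replacement: yogxcfyzp


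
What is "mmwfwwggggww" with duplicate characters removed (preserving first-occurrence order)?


Input: 'mmwfwwggggww'
Operation: keep first occurrence of each character
Scan: s[0]='m' new -> keep; s[1]='m' seen -> skip; s[2]='w' new -> keep; s[3]='f' new -> keep; s[4]='w' seen -> skip; s[5]='w' seen -> skip; s[6]='g' new -> keep; s[7]='g' seen -> skip; s[8]='g' seen -> skip; s[9]='g' seen -> skip; s[10]='w' seen -> skip; s[11]='w' seen -> skip
Result: mwfg


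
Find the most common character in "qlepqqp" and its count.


Input: 'qlepqqp'
Operation: tally each character
Counts: 'e':1, 'l':1, 'p':2, 'q':3
Maximum: 'q' appears 3 times


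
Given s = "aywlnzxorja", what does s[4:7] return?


Input string: 'aywlnzxorja'
Operation: slice [4:7]
Extract characters: s[4]='n', s[5]='z', s[6]='x'
Result: nzx


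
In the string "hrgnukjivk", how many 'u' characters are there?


Input string: 'hrgnukjivk'
Target character: 'u'
Scan each position: s[4]='u'
Matches found at indices: 4
Total: 1


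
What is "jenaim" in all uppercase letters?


Input string: 'jenaim'
Operation: convert each letter to uppercase
Mapping: 'j'->'J', 'e'->'E', 'n'->'N', 'a'->'A', 'i'->'I', 'm'->'M'
Result: JENAIM


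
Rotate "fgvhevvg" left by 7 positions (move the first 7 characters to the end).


Input: 'fgvhevvg', shift = 7
Operation: split at index 7 and swap parts
Front part s[0:7] = 'fgvhevv'
Back part s[7:] = 'g'
Rotated = back + front = 'g' + 'fgvhevv'
Result: gfgvhevv


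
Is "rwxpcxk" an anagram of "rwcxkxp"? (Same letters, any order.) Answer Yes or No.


String 1: 'rwcxkxp' -> sorted: 'ckprwxx'
String 2: 'rwxpcxk' -> sorted: 'ckprwxx'
Compare sorted forms: 'ckprwxx' == 'ckprwxx'
Anagram: Yes


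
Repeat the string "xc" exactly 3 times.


Input string: 'xc'
Operation: repeat 3 times
Concatenation: 'xc' + 'xc' + 'xc'
Result: xcxcxc


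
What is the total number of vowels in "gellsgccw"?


Input string: 'gellsgccw'
Operation: count vowels (a, e, i, o, u)
Scan: s[0]='g', s[1]='e' (vowel), s[2]='l', s[3]='l', s[4]='s', s[5]='g', s[6]='c', s[7]='c', s[8]='w'
Vowels found: 1
Result: 1


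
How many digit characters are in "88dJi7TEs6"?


Input string: '88dJi7TEs6'
Operation: count digit characters (0-9)
Scan: '8'(digit), '8'(digit), 'd', 'J', 'i', '7'(digit), 'T', 'E', 's', '6'(digit)
Digits found: 4
Result: 4


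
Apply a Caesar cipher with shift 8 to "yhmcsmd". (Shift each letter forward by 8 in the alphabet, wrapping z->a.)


Input: 'yhmcsmd', shift = 8
Operation: for each letter, (position + 8) mod 26
Mapping: 'y'(24+8=32, 32 mod 26=6)->'g', 'h'(7+8=15)->'p', 'm'(12+8=20)->'u', 'c'(2+8=10)->'k', 's'(18+8=26, 26 mod 26=0)->'a', 'm'(12+8=20)->'u', 'd'(3+8=11)->'l'
Result: gpukaul


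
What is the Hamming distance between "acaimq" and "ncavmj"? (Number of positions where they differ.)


String 1: 'acaimq'
String 2: 'ncavmj'
Compare each position: pos 0: 'a'!='n', pos 1: 'c'=='c', pos 2: 'a'=='a', pos 3: 'i'!='v', pos 4: 'm'=='m', pos 5: 'q'!='j'
Differing positions: 3
Hamming distance: 3


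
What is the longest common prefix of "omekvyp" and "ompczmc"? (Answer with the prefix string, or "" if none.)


String 1: 'omekvyp'
String 2: 'ompczmc'
Compare position by position:
pos 0: 'o' vs 'o' match
pos 1: 'm' vs 'm' match
pos 2: 'e' vs 'p' differ -> stop
Longest common prefix: "om" (length 2)


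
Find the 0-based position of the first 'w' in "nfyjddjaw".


Input string: 'nfyjddjaw'
Target: 'w'
Scanning left to right: s[0]='n', s[1]='f', s[2]='y', s[3]='j', s[4]='d', s[5]='d', s[6]='j', s[7]='a', s[8]='w'
First match at index: 8


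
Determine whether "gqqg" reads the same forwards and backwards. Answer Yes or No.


Input string: 'gqqg'
Reversed: 'gqqg'
Compare pairs: s[0]='g' vs s[3]='g' (match), s[1]='q' vs s[2]='q' (match)
Palindrome: Yes


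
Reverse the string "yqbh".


Input string: 'yqbh'
Operation: reverse character order
Original order: 'y' -> 'q' -> 'b' -> 'h'
Reversed order: 'h' -> 'b' -> 'q' -> 'y'
Result: hbqy


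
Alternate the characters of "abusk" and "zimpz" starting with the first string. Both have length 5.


String 1: 'abusk'
String 2: 'zimpz'
Operation: alternate characters
Pairs: 'a'+'z', 'b'+'i', 'u'+'m', 's'+'p', 'k'+'z'
Result: azbiumspkz


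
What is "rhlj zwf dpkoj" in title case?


Input string: 'rhlj zwf dpkoj'
Operation: capitalize first letter of each word
Word transformations: 'rhlj'->'Rhlj', 'zwf'->'Zwf', 'dpkoj'->'Dpkoj'
Result: Rhlj Zwf Dpkoj


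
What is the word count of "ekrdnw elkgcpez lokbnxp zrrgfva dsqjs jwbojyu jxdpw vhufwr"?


Input string: 'ekrdnw elkgcpez lokbnxp zrrgfva dsqjs jwbojyu jxdpw vhufwr'
Operation: split by spaces
Words found: 'ekrdnw', 'elkgcpez', 'lokbnxp', 'zrrgfva', 'dsqjs', 'jwbojyu', 'jxdpw', 'vhufwr'
Word count: 8


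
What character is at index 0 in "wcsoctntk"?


Input string: 'wcsoctntk'
Operation: get character at index 0
Index mapping: s[0]='w'
Result: 'w'
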